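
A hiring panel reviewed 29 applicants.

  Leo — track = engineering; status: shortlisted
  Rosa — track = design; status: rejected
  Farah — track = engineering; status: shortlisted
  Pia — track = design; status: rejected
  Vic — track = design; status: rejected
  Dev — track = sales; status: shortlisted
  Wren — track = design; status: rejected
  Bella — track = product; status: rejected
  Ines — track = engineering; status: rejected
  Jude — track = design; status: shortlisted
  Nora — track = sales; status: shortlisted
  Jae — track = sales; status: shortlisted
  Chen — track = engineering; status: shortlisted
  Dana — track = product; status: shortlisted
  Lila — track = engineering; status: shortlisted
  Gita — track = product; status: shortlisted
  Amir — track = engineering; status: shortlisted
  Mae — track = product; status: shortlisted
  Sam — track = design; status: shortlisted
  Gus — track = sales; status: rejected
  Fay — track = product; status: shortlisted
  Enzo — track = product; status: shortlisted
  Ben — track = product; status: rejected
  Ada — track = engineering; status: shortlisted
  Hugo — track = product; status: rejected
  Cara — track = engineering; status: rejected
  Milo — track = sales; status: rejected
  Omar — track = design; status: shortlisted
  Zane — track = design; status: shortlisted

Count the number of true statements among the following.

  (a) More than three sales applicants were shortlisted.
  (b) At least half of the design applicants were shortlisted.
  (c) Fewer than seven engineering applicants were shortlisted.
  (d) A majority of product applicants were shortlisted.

(a) sales: |A| = 5, |A ∩ B| = 3; needs |A ∩ B| > 3 — false.
(b) design: |A| = 8, |A ∩ B| = 4; needs |A ∩ B| ≥ |A ∖ B| — true.
(c) engineering: |A| = 8, |A ∩ B| = 6; needs |A ∩ B| < 7 — true.
(d) product: |A| = 8, |A ∩ B| = 5; needs |A ∩ B| > |A ∖ B| — true.

3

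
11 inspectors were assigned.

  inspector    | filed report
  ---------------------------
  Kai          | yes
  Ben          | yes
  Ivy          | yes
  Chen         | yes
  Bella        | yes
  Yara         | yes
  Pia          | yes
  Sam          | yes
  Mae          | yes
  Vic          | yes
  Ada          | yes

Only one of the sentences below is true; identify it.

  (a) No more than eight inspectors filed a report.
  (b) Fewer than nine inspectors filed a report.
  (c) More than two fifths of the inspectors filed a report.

|A| = 11, |A ∩ B| = 11, |A ∖ B| = 0.
(a) requires |A ∩ B| ≤ 8: false.
(b) requires |A ∩ B| < 9: false.
(c) requires |A ∩ B| / |A| > 2/5: true.

(c)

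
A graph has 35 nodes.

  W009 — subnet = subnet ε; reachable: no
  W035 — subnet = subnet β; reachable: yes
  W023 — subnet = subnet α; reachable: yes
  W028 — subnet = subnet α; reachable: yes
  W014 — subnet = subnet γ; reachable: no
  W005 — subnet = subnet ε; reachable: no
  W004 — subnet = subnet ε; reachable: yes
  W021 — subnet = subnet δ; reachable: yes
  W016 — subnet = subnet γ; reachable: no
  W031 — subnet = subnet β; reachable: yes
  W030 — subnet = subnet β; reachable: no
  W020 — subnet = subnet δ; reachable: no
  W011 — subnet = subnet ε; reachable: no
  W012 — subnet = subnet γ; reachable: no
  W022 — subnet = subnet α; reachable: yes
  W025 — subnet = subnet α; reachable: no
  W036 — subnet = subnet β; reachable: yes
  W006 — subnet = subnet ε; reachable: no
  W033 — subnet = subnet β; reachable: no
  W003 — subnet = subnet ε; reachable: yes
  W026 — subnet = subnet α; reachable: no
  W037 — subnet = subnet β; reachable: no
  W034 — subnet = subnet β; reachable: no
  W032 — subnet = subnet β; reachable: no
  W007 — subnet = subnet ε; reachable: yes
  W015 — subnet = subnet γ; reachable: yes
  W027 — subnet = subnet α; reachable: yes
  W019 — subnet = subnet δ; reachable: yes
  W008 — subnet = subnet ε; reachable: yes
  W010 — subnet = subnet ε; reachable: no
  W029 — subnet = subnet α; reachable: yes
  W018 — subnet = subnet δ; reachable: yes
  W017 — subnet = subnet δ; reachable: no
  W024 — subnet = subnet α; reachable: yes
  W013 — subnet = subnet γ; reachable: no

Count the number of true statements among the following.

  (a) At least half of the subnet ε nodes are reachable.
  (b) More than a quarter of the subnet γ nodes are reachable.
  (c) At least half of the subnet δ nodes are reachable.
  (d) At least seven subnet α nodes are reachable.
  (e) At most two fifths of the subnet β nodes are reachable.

(a) subnet ε: |A| = 9, |A ∩ B| = 4; needs |A ∩ B| ≥ |A ∖ B| — false.
(b) subnet γ: |A| = 5, |A ∩ B| = 1; needs |A ∩ B| / |A| > 1/4 — false.
(c) subnet δ: |A| = 5, |A ∩ B| = 3; needs |A ∩ B| ≥ |A ∖ B| — true.
(d) subnet α: |A| = 8, |A ∩ B| = 6; needs |A ∩ B| ≥ 7 — false.
(e) subnet β: |A| = 8, |A ∩ B| = 3; needs |A ∩ B| / |A| ≤ 2/5 — true.

2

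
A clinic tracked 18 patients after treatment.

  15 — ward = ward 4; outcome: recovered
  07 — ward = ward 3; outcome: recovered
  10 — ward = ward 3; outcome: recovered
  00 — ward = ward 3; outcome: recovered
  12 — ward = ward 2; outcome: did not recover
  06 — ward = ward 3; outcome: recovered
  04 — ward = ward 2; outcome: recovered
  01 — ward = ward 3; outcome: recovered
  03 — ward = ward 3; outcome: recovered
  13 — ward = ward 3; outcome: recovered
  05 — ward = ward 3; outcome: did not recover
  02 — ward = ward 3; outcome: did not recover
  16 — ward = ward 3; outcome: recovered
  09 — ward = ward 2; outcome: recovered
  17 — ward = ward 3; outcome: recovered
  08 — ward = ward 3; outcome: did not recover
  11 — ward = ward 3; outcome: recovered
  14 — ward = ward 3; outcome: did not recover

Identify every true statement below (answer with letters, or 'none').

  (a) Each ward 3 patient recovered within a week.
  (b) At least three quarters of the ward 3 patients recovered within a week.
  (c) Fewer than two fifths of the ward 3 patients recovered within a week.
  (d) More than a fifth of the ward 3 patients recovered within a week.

(d)

|A| = 14, |A ∩ B| = 10, |A ∖ B| = 4.
(a) A ⊆ B, i.e. every element of A is in B (|A ∖ B| = 0): fails.
(b) |A ∩ B| / |A| ≥ 3/4: fails.
(c) |A ∩ B| / |A| < 2/5: fails.
(d) |A ∩ B| / |A| > 1/5: holds.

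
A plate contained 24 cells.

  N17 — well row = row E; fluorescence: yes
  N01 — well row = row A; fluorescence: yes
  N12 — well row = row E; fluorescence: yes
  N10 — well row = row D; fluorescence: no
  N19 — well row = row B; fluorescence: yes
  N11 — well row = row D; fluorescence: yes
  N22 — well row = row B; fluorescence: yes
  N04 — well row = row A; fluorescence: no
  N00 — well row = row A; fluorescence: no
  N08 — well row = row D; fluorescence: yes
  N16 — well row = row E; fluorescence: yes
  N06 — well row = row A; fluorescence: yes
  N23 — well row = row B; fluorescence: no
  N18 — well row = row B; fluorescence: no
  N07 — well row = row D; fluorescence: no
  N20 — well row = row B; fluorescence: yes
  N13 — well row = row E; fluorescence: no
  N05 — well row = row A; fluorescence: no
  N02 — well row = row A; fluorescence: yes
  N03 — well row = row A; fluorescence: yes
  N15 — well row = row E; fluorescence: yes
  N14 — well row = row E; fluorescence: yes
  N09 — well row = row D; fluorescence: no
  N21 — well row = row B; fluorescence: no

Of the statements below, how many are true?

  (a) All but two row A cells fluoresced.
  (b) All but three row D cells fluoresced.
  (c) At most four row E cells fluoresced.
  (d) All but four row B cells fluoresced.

1

(a) row A: |A| = 7, |A ∩ B| = 4; needs |A ∖ B| = 2 — false.
(b) row D: |A| = 5, |A ∩ B| = 2; needs |A ∖ B| = 3 — true.
(c) row E: |A| = 6, |A ∩ B| = 5; needs |A ∩ B| ≤ 4 — false.
(d) row B: |A| = 6, |A ∩ B| = 3; needs |A ∖ B| = 4 — false.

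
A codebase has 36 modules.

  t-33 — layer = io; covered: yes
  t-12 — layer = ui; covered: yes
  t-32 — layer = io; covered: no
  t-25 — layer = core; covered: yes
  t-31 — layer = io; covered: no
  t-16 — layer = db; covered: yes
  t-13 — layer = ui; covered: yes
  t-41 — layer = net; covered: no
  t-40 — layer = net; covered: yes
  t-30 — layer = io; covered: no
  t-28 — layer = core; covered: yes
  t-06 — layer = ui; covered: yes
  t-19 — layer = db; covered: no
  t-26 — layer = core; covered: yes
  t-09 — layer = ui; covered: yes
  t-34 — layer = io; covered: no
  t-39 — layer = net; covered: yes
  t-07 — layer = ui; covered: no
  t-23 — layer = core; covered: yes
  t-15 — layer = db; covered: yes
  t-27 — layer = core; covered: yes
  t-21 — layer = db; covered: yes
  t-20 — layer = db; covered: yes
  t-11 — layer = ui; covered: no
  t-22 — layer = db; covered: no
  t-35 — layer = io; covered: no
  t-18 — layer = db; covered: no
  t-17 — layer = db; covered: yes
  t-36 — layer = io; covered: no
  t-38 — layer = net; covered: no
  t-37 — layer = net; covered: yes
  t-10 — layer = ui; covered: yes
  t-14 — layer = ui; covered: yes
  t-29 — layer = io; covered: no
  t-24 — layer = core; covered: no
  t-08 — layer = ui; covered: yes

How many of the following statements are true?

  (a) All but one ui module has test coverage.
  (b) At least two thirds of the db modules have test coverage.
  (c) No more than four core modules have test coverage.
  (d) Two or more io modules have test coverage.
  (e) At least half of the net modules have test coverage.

(a) ui: |A| = 9, |A ∩ B| = 7; needs |A ∖ B| = 1 — false.
(b) db: |A| = 8, |A ∩ B| = 5; needs |A ∩ B| / |A| ≥ 2/3 — false.
(c) core: |A| = 6, |A ∩ B| = 5; needs |A ∩ B| ≤ 4 — false.
(d) io: |A| = 8, |A ∩ B| = 1; needs |A ∩ B| ≥ 2 — false.
(e) net: |A| = 5, |A ∩ B| = 3; needs |A ∩ B| ≥ |A ∖ B| — true.

1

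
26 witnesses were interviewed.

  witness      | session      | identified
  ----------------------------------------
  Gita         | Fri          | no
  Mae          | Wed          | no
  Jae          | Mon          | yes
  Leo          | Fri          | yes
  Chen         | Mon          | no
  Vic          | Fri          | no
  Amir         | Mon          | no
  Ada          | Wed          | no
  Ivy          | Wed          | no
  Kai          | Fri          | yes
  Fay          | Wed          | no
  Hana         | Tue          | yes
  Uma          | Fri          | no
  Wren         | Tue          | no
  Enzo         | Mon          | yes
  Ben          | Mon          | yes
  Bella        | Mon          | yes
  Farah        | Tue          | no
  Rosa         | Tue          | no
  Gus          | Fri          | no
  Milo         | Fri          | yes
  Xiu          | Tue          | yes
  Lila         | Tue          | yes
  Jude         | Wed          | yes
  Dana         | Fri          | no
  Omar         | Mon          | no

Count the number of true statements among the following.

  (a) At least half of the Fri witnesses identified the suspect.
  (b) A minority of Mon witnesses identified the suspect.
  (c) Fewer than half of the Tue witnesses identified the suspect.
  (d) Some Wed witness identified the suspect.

(a) Fri: |A| = 8, |A ∩ B| = 3; needs |A ∩ B| ≥ |A ∖ B| — false.
(b) Mon: |A| = 7, |A ∩ B| = 4; needs |A ∩ B| < |A ∖ B| — false.
(c) Tue: |A| = 6, |A ∩ B| = 3; needs |A ∩ B| < |A ∖ B| — false.
(d) Wed: |A| = 5, |A ∩ B| = 1; needs A ∩ B ≠ ∅ (|A ∩ B| ≥ 1) — true.

1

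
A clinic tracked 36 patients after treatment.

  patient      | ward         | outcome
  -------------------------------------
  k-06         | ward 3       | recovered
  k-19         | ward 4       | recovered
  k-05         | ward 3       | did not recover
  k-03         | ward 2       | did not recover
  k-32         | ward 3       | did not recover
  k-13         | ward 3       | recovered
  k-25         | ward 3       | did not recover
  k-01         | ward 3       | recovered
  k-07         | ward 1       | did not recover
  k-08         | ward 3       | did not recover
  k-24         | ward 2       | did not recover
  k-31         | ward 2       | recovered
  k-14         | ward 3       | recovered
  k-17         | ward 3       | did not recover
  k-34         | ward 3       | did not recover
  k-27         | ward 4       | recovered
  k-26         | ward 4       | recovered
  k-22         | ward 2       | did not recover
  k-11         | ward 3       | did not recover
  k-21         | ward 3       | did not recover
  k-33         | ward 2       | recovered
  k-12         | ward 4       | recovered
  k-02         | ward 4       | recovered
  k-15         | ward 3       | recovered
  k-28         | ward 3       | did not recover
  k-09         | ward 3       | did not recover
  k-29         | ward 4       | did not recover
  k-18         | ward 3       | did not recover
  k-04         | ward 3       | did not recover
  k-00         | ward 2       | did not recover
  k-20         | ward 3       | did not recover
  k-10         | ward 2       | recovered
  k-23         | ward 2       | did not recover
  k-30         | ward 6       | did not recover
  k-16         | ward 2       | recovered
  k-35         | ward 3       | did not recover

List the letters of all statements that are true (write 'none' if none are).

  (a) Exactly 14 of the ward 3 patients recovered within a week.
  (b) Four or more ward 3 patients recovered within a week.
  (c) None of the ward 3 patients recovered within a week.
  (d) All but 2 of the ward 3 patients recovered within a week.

(b)

|A| = 19, |A ∩ B| = 5, |A ∖ B| = 14.
(a) |A ∩ B| = 14: fails.
(b) |A ∩ B| ≥ 4: holds.
(c) A ∩ B = ∅ (|A ∩ B| = 0): fails.
(d) |A ∖ B| = 2: fails.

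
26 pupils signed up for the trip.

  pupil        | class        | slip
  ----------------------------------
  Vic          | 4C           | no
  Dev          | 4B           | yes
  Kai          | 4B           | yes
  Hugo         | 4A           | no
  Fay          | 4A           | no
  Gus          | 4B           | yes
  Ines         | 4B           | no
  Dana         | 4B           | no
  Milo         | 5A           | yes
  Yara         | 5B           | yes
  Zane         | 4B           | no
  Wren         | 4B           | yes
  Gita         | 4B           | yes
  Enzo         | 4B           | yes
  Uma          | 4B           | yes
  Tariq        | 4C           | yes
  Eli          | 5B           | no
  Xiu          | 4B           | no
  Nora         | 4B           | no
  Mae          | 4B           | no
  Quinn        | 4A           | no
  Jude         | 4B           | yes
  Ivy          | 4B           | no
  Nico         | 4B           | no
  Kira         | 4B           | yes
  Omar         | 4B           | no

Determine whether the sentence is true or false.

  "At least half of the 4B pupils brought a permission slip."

True

The determiner here denotes the relation: |A ∩ B| ≥ |A ∖ B|.
|A| = 18, |A ∩ B| = 9, |A ∖ B| = 9.
9 = 9, so the statement is true.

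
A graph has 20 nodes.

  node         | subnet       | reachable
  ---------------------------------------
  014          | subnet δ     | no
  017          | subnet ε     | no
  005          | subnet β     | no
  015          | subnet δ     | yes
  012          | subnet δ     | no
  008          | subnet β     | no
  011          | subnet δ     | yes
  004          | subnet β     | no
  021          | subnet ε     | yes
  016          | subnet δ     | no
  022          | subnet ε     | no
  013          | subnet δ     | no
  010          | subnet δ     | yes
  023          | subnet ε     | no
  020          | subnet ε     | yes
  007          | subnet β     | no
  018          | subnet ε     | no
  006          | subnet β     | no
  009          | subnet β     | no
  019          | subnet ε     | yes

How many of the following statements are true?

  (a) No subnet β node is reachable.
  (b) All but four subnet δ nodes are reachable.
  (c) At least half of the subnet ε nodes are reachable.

(a) subnet β: |A| = 6, |A ∩ B| = 0; needs A ∩ B = ∅ (|A ∩ B| = 0) — true.
(b) subnet δ: |A| = 7, |A ∩ B| = 3; needs |A ∖ B| = 4 — true.
(c) subnet ε: |A| = 7, |A ∩ B| = 3; needs |A ∩ B| ≥ |A ∖ B| — false.

2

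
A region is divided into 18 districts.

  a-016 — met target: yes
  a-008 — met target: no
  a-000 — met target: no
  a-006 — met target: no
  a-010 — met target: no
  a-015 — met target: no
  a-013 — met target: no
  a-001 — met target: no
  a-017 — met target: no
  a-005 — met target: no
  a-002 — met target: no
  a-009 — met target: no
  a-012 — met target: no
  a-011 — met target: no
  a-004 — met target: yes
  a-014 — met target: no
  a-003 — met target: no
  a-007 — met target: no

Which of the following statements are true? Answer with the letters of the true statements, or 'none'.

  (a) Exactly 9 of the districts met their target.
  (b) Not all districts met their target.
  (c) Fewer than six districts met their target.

|A| = 18, |A ∩ B| = 2, |A ∖ B| = 16.
(a) |A ∩ B| = 9: fails.
(b) A ⊄ B (|A ∖ B| ≥ 1): holds.
(c) |A ∩ B| < 6: holds.

(b), (c)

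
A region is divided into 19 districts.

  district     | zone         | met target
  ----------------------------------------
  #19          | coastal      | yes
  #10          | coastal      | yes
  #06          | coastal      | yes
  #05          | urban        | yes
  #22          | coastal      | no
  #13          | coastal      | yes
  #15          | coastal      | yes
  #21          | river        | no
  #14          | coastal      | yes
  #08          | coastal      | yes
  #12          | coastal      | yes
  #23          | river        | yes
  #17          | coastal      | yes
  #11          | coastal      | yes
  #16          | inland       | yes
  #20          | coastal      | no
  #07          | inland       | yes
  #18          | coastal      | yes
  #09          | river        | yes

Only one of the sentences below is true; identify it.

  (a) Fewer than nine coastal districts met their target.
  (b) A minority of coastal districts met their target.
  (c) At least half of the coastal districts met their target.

(c)

|A| = 13, |A ∩ B| = 11, |A ∖ B| = 2.
(a) requires |A ∩ B| < 9: false.
(b) requires |A ∩ B| < |A ∖ B|: false.
(c) requires |A ∩ B| ≥ |A ∖ B|: true.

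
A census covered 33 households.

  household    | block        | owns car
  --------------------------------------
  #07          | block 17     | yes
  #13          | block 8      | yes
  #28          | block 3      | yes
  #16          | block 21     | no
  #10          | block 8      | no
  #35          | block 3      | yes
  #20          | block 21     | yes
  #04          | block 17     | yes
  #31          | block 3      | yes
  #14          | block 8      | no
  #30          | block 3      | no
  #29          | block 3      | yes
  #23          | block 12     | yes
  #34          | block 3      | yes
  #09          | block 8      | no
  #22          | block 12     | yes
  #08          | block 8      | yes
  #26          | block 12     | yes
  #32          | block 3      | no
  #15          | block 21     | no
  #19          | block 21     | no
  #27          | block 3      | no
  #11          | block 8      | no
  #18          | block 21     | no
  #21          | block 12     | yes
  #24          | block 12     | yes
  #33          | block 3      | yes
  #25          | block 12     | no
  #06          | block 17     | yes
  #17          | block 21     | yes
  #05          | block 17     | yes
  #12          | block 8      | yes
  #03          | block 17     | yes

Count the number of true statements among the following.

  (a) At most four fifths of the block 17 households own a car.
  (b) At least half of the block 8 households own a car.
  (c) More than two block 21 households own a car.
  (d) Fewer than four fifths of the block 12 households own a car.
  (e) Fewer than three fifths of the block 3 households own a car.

0

(a) block 17: |A| = 5, |A ∩ B| = 5; needs |A ∩ B| / |A| ≤ 4/5 — false.
(b) block 8: |A| = 7, |A ∩ B| = 3; needs |A ∩ B| ≥ |A ∖ B| — false.
(c) block 21: |A| = 6, |A ∩ B| = 2; needs |A ∩ B| > 2 — false.
(d) block 12: |A| = 6, |A ∩ B| = 5; needs |A ∩ B| / |A| < 4/5 — false.
(e) block 3: |A| = 9, |A ∩ B| = 6; needs |A ∩ B| / |A| < 3/5 — false.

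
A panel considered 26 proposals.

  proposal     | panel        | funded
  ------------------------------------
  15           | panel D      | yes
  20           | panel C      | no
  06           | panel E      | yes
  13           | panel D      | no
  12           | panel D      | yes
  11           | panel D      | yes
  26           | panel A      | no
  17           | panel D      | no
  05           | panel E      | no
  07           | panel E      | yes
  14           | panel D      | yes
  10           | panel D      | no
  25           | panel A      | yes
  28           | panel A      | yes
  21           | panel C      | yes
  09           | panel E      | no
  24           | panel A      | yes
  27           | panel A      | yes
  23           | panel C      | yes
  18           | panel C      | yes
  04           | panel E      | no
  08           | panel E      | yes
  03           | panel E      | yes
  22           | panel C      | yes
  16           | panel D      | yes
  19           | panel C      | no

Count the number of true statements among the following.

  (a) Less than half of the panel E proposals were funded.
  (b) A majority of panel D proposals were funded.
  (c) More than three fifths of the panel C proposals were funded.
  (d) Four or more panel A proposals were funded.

(a) panel E: |A| = 7, |A ∩ B| = 4; needs |A ∩ B| < |A ∖ B| — false.
(b) panel D: |A| = 8, |A ∩ B| = 5; needs |A ∩ B| > |A ∖ B| — true.
(c) panel C: |A| = 6, |A ∩ B| = 4; needs |A ∩ B| / |A| > 3/5 — true.
(d) panel A: |A| = 5, |A ∩ B| = 4; needs |A ∩ B| ≥ 4 — true.

3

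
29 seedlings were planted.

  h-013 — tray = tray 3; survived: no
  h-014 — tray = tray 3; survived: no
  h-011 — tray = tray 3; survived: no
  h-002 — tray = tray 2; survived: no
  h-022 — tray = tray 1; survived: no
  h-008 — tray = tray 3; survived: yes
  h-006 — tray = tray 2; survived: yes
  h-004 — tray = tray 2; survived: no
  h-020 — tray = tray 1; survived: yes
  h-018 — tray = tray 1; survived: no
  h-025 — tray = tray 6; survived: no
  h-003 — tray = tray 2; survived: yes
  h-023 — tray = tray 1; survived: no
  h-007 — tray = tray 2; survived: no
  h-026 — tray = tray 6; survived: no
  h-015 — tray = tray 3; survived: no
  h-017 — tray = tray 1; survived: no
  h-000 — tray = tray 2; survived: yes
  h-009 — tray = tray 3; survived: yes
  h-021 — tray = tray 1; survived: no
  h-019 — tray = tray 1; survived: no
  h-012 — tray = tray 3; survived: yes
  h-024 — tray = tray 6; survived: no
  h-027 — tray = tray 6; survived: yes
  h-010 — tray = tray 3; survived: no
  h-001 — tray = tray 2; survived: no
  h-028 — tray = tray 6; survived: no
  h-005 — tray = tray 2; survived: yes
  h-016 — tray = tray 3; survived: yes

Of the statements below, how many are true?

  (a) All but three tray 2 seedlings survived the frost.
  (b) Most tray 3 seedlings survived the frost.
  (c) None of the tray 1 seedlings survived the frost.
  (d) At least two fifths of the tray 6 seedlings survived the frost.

(a) tray 2: |A| = 8, |A ∩ B| = 4; needs |A ∖ B| = 3 — false.
(b) tray 3: |A| = 9, |A ∩ B| = 4; needs |A ∩ B| > |A ∖ B| — false.
(c) tray 1: |A| = 7, |A ∩ B| = 1; needs A ∩ B = ∅ (|A ∩ B| = 0) — false.
(d) tray 6: |A| = 5, |A ∩ B| = 1; needs |A ∩ B| / |A| ≥ 2/5 — false.

0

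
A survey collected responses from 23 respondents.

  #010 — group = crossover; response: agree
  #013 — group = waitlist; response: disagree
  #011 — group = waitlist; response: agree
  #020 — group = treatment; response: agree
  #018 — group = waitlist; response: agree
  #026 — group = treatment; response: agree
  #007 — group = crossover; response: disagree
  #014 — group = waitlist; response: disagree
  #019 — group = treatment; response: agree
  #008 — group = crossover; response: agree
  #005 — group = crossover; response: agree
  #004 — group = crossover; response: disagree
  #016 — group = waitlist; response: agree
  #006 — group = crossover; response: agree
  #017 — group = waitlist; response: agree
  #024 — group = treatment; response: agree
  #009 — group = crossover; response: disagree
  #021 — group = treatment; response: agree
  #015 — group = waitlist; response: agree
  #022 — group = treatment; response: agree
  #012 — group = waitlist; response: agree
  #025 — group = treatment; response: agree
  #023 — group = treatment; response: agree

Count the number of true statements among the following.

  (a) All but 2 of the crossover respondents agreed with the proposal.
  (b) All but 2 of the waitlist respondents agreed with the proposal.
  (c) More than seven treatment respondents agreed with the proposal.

2

(a) crossover: |A| = 7, |A ∩ B| = 4; needs |A ∖ B| = 2 — false.
(b) waitlist: |A| = 8, |A ∩ B| = 6; needs |A ∖ B| = 2 — true.
(c) treatment: |A| = 8, |A ∩ B| = 8; needs |A ∩ B| > 7 — true.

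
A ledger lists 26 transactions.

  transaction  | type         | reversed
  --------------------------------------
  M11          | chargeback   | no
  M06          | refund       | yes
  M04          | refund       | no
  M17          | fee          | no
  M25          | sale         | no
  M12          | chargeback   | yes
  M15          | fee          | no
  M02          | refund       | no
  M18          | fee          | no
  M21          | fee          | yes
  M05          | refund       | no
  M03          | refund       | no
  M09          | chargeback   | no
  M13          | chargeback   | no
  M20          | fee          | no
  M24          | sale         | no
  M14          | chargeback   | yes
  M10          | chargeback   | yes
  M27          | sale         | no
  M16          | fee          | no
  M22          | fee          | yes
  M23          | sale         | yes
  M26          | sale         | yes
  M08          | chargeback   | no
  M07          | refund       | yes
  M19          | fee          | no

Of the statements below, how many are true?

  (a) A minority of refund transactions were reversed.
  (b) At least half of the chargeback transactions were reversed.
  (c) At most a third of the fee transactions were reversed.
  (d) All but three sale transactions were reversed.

(a) refund: |A| = 6, |A ∩ B| = 2; needs |A ∩ B| < |A ∖ B| — true.
(b) chargeback: |A| = 7, |A ∩ B| = 3; needs |A ∩ B| ≥ |A ∖ B| — false.
(c) fee: |A| = 8, |A ∩ B| = 2; needs |A ∩ B| / |A| ≤ 1/3 — true.
(d) sale: |A| = 5, |A ∩ B| = 2; needs |A ∖ B| = 3 — true.

3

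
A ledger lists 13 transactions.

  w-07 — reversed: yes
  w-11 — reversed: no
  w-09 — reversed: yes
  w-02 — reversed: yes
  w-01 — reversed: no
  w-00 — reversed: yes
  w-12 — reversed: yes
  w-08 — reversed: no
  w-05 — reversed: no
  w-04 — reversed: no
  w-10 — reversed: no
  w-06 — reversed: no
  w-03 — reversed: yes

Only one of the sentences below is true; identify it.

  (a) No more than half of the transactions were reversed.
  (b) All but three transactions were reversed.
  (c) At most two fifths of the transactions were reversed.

(a)

|A| = 13, |A ∩ B| = 6, |A ∖ B| = 7.
(a) requires |A ∩ B| ≤ |A ∖ B|: true.
(b) requires |A ∖ B| = 3: false.
(c) requires |A ∩ B| / |A| ≤ 2/5: false.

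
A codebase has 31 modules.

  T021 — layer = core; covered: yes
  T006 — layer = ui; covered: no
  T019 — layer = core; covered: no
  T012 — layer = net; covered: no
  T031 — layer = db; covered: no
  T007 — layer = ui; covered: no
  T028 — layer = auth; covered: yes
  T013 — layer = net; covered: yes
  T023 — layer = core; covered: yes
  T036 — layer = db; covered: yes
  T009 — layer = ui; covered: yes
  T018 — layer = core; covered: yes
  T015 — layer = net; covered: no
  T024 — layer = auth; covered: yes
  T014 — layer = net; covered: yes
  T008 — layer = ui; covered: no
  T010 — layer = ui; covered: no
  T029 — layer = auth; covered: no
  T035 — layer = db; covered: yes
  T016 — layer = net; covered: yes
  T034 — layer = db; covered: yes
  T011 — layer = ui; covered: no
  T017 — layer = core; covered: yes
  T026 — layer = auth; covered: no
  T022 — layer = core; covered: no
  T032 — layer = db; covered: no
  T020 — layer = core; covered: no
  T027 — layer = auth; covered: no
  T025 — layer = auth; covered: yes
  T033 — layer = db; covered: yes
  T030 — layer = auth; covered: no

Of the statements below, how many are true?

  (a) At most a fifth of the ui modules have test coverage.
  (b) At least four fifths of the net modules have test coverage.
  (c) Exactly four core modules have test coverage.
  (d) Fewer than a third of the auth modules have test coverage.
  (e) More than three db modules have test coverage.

(a) ui: |A| = 6, |A ∩ B| = 1; needs |A ∩ B| / |A| ≤ 1/5 — true.
(b) net: |A| = 5, |A ∩ B| = 3; needs |A ∩ B| / |A| ≥ 4/5 — false.
(c) core: |A| = 7, |A ∩ B| = 4; needs |A ∩ B| = 4 — true.
(d) auth: |A| = 7, |A ∩ B| = 3; needs |A ∩ B| / |A| < 1/3 — false.
(e) db: |A| = 6, |A ∩ B| = 4; needs |A ∩ B| > 3 — true.

3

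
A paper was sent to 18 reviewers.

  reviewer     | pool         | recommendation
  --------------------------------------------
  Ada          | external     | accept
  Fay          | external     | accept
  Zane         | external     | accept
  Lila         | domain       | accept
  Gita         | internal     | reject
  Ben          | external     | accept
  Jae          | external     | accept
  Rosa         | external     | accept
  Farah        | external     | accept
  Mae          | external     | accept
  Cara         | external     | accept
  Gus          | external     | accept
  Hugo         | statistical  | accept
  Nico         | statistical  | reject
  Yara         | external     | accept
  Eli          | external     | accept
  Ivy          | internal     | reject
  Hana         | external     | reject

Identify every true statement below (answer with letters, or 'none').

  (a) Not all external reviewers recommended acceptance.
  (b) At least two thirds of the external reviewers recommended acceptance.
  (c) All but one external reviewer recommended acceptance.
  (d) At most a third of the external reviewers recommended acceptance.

(a), (b), (c)

|A| = 13, |A ∩ B| = 12, |A ∖ B| = 1.
(a) A ⊄ B (|A ∖ B| ≥ 1): holds.
(b) |A ∩ B| / |A| ≥ 2/3: holds.
(c) |A ∖ B| = 1: holds.
(d) |A ∩ B| / |A| ≤ 1/3: fails.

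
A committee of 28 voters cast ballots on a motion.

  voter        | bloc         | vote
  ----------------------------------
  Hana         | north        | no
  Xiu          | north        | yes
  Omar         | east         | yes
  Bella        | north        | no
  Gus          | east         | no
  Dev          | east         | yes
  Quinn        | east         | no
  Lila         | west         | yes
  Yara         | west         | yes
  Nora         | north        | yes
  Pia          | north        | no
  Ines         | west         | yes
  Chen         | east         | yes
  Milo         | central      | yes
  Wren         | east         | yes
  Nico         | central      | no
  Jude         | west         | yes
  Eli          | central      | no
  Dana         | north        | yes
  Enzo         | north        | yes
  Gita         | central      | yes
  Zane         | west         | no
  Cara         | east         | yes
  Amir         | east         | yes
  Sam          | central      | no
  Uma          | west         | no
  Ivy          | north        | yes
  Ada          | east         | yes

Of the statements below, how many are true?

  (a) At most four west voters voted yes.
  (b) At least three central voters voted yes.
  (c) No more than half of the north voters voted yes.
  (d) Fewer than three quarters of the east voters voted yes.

1

(a) west: |A| = 6, |A ∩ B| = 4; needs |A ∩ B| ≤ 4 — true.
(b) central: |A| = 5, |A ∩ B| = 2; needs |A ∩ B| ≥ 3 — false.
(c) north: |A| = 8, |A ∩ B| = 5; needs |A ∩ B| ≤ |A ∖ B| — false.
(d) east: |A| = 9, |A ∩ B| = 7; needs |A ∩ B| / |A| < 3/4 — false.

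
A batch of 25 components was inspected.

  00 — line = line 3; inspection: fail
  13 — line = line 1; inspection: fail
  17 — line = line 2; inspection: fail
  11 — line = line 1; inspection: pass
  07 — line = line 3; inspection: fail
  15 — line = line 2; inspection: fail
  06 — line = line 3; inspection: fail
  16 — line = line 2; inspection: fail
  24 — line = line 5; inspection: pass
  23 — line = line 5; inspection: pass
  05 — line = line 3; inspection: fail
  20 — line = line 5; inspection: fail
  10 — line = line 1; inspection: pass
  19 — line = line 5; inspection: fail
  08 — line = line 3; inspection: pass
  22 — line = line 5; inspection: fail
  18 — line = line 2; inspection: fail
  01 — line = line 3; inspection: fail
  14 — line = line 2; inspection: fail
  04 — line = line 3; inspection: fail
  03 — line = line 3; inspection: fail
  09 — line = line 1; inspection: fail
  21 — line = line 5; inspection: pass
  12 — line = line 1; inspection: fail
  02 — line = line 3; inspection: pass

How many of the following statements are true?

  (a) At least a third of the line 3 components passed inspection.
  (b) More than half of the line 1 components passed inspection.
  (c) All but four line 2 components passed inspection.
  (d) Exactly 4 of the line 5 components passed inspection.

(a) line 3: |A| = 9, |A ∩ B| = 2; needs |A ∩ B| / |A| ≥ 1/3 — false.
(b) line 1: |A| = 5, |A ∩ B| = 2; needs |A ∩ B| > |A ∖ B| — false.
(c) line 2: |A| = 5, |A ∩ B| = 0; needs |A ∖ B| = 4 — false.
(d) line 5: |A| = 6, |A ∩ B| = 3; needs |A ∩ B| = 4 — false.

0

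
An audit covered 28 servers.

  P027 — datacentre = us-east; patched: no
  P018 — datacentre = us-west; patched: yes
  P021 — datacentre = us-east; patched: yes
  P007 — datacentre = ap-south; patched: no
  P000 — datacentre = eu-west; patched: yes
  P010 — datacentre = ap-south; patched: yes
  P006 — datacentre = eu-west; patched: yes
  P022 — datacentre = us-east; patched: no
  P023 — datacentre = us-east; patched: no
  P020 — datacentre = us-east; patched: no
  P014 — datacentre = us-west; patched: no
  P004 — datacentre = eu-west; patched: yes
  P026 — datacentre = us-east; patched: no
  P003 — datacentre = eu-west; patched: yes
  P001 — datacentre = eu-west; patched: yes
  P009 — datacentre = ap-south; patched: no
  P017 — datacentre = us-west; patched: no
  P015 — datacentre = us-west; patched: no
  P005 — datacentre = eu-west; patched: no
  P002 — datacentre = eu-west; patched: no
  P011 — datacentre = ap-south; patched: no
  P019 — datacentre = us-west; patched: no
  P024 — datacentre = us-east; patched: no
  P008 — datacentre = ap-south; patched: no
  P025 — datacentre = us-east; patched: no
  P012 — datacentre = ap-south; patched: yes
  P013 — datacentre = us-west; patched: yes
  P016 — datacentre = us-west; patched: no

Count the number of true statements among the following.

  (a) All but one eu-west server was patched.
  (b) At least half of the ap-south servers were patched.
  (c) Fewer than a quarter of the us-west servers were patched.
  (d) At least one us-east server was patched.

(a) eu-west: |A| = 7, |A ∩ B| = 5; needs |A ∖ B| = 1 — false.
(b) ap-south: |A| = 6, |A ∩ B| = 2; needs |A ∩ B| ≥ |A ∖ B| — false.
(c) us-west: |A| = 7, |A ∩ B| = 2; needs |A ∩ B| / |A| < 1/4 — false.
(d) us-east: |A| = 8, |A ∩ B| = 1; needs A ∩ B ≠ ∅ (|A ∩ B| ≥ 1) — true.

1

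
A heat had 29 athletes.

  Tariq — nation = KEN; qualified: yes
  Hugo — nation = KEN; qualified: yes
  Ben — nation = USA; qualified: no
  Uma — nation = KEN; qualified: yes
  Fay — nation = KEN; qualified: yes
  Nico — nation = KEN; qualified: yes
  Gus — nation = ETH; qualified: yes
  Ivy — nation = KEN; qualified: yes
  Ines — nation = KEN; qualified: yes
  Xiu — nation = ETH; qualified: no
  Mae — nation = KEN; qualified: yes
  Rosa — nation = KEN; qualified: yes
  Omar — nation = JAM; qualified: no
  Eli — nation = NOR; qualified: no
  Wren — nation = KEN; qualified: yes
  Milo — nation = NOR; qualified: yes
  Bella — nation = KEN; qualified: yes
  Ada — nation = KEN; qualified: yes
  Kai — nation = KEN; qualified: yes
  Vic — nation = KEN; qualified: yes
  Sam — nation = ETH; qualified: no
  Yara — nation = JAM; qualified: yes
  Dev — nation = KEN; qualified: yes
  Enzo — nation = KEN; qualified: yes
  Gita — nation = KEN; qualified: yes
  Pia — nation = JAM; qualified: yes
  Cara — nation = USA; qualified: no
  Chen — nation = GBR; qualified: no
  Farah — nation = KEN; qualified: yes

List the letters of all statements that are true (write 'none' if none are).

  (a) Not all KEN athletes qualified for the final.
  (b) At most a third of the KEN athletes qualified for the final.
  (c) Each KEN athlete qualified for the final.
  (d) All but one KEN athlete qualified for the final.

|A| = 18, |A ∩ B| = 18, |A ∖ B| = 0.
(a) A ⊄ B (|A ∖ B| ≥ 1): fails.
(b) |A ∩ B| / |A| ≤ 1/3: fails.
(c) A ⊆ B, i.e. every element of A is in B (|A ∖ B| = 0): holds.
(d) |A ∖ B| = 1: fails.

(c)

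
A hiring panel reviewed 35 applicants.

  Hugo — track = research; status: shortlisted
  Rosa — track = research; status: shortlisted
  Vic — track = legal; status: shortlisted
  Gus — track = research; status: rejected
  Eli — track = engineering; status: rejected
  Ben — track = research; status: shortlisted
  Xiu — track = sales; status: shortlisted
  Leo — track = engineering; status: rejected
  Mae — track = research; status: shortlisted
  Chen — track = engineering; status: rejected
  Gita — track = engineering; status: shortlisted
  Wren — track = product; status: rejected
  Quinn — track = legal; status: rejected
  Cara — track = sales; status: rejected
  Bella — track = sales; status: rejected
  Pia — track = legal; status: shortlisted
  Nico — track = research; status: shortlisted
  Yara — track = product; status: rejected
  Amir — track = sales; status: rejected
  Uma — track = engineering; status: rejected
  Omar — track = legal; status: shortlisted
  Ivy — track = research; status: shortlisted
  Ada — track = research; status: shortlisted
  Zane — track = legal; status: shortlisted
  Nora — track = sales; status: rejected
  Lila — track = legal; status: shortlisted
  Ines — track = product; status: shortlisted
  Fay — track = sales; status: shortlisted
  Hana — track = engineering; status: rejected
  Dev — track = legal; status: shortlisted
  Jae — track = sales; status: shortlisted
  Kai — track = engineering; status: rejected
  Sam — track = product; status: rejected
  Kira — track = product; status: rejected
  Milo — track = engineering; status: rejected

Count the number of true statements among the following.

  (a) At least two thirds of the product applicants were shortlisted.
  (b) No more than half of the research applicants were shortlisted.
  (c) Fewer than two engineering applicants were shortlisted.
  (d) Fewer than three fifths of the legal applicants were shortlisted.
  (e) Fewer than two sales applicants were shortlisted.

(a) product: |A| = 5, |A ∩ B| = 1; needs |A ∩ B| / |A| ≥ 2/3 — false.
(b) research: |A| = 8, |A ∩ B| = 7; needs |A ∩ B| ≤ |A ∖ B| — false.
(c) engineering: |A| = 8, |A ∩ B| = 1; needs |A ∩ B| < 2 — true.
(d) legal: |A| = 7, |A ∩ B| = 6; needs |A ∩ B| / |A| < 3/5 — false.
(e) sales: |A| = 7, |A ∩ B| = 3; needs |A ∩ B| < 2 — false.

1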